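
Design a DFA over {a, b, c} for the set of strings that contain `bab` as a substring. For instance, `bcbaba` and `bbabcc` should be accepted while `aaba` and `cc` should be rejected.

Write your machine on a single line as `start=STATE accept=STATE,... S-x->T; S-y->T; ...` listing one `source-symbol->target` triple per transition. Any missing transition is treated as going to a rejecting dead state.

start=s0; accept=s3; s0-a->s0; s0-b->s1; s0-c->s0; s1-a->s2; s1-b->s1; s1-c->s0; s2-a->s0; s2-b->s3; s2-c->s0; s3-a->s3; s3-b->s3; s3-c->s3

Track how much of `bab` has been matched so far: state s0 is no progress, s3 is the absorbing accept state reached once `bab` has occurred. Intermediate states record partial matches; on a mismatch, fall back to the longest reusable overlap.
With 4 states:
        a   b   c  
>  s0   s0  s1  s0 
   s1   s2  s1  s0 
   s2   s0  s3  s0 
 * s3   s3  s3  s3 
(> = start, * = accepting)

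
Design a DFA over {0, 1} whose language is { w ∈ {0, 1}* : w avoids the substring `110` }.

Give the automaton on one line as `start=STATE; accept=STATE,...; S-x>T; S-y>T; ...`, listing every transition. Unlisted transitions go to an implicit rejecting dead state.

start=A; accept=A,B,C; A-0>A; A-1>B; B-0>A; B-1>C; C-0>D; C-1>C; D-0>D; D-1>D

Track partial matches of the forbidden pattern `110`. State D is a dead state reached once `110` has occurred; every other state accepts. A means no part of `110` is currently matched.
A 4-state machine:
       0  1 
>* A   A  B 
 * B   A  C 
 * C   D  C 
   D   D  D 
(> = start, * = accepting)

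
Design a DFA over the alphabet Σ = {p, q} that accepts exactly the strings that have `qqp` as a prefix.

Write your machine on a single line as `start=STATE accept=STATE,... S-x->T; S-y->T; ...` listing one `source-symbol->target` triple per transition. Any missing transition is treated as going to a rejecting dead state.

start=A; accept=D; A-p->E; A-q->B; B-p->E; B-q->C; C-p->D; C-q->E; D-p->D; D-q->D; E-p->E; E-q->E

Check the first 3 symbols one by one: A through C record how many have matched `qqp` so far; any wrong symbol goes to the dead state E. After all 3 match we enter the accepting sink D.
With 5 states:
       p  q 
>  A   E  B 
   B   E  C 
   C   D  E 
 * D   D  D 
   E   E  E 
(> = start, * = accepting)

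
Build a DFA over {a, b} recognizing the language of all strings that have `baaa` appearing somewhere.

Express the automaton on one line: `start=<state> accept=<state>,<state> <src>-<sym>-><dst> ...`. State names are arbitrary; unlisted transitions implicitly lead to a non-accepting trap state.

States s0..s3 record the length of the longest prefix of `baaa` that matches the current input suffix. Reaching s4 means `baaa` has been seen, and we stay there forever. Accept from s4.
        a   b  
>  s0   s0  s1 
   s1   s2  s1 
   s2   s3  s1 
   s3   s4  s1 
 * s4   s4  s4 
(> = start, * = accepting)

start=s0 accept=s4 s0-a->s0 s0-b->s1 s1-a->s2 s1-b->s1 s2-a->s3 s2-b->s1 s3-a->s4 s3-b->s1 s4-a->s4 s4-b->s4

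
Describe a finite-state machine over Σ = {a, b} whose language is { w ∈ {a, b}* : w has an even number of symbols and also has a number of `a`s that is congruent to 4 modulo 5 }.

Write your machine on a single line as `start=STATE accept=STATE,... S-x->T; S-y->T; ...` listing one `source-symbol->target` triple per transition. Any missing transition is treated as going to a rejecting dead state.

Build one automaton per condition and run them in lockstep. One (2 states) tracks the input length modulo 2; the other (5 states) tracks the count of `a`s modulo 5. Each combined state is a pair, one component from each; accept when both components accept.
10 states suffice.
        a   b  
>  s0   s1  s2 
   s1   s3  s4 
   s2   s4  s0 
   s3   s5  s6 
   s4   s6  s1 
   s5   s7  s8 
   s6   s8  s3 
 * s7   s2  s9 
   s8   s9  s5 
   s9   s0  s7 
(> = start, * = accepting)

start=s0; accept=s7; s0-a->s1; s0-b->s2; s1-a->s3; s1-b->s4; s2-a->s4; s2-b->s0; s3-a->s5; s3-b->s6; s4-a->s6; s4-b->s1; s5-a->s7; s5-b->s8; s6-a->s8; s6-b->s3; s7-a->s2; s7-b->s9; s8-a->s9; s8-b->s5; s9-a->s0; s9-b->s7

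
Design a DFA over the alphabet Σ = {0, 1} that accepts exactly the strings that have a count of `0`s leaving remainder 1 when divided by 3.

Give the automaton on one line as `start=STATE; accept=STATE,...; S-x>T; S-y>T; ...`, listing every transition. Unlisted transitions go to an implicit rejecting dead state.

Keep the running count of `0`s modulo 3: each `0` advances along the cycle s0 → s1 → s2 → s0 while other symbols loop. Accept at s1.
With 3 states:
        0   1  
>  s0   s1  s0 
 * s1   s2  s1 
   s2   s0  s2 
(> = start, * = accepting)

start=s0; accept=s1; s0-0>s1; s0-1>s0; s1-0>s2; s1-1>s1; s2-0>s0; s2-1>s2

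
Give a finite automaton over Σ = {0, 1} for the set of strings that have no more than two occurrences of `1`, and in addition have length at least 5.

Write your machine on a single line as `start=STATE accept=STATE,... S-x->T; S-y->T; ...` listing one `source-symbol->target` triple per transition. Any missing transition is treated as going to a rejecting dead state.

Build one automaton per condition and run them in lockstep. The first has 4 states tracking the count of `1`s, saturating at 3; the second has 7 states tracking the input length, saturating at 6. A product state is a pair (one from each), accepting exactly when both do. Minimizing collapses redundant product states.
A 16-state machine:
          0    1  
>  S0     S1   S2 
   S1     S3   S4 
   S2     S4   S5 
   S3     S6   S7 
   S4     S7   S8 
   S5     S8   S9 
   S6    S10  S11 
   S7    S11  S12 
   S8    S12   S9 
   S9     S9   S9 
   S10   S13  S14 
   S11   S14  S15 
   S12   S15   S9 
 * S13   S13  S14 
 * S14   S14  S15 
 * S15   S15   S9 
(> = start, * = accepting)

start=S0; accept=S13,S14,S15; S0-0->S1; S0-1->S2; S1-0->S3; S1-1->S4; S2-0->S4; S2-1->S5; S3-0->S6; S3-1->S7; S4-0->S7; S4-1->S8; S5-0->S8; S5-1->S9; S6-0->S10; S6-1->S11; S7-0->S11; S7-1->S12; S8-0->S12; S8-1->S9; S9-0->S9; S9-1->S9; S10-0->S13; S10-1->S14; S11-0->S14; S11-1->S15; S12-0->S15; S12-1->S9; S13-0->S13; S13-1->S14; S14-0->S14; S14-1->S15; S15-0->S15; S15-1->S9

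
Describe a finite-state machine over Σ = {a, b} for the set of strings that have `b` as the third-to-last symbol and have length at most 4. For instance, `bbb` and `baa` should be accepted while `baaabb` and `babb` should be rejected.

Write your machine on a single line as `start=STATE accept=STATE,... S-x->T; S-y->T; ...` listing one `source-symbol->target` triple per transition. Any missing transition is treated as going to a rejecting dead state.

Run two small machines in parallel and take their product. The first has 15 states tracking the last 3 symbols read; the second has 6 states tracking the input length, saturating at 5. A product state is a pair (one from each), accepting exactly when both do. Minimizing collapses redundant product states.
A 9-state machine:
        a   b  
>  q0   q1  q2 
   q1   q3  q4 
   q2   q5  q6 
   q3   q3  q3 
   q4   q5  q5 
   q5   q7  q7 
   q6   q8  q8 
 * q7   q3  q3 
 * q8   q7  q7 
(> = start, * = accepting)

start=q0; accept=q7,q8; q0-a->q1; q0-b->q2; q1-a->q3; q1-b->q4; q2-a->q5; q2-b->q6; q3-a->q3; q3-b->q3; q4-a->q5; q4-b->q5; q5-a->q7; q5-b->q7; q6-a->q8; q6-b->q8; q7-a->q3; q7-b->q3; q8-a->q7; q8-b->q7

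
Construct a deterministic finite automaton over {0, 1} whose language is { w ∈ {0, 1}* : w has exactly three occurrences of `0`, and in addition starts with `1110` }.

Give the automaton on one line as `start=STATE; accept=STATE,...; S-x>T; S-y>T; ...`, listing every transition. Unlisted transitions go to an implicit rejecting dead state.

Run two small machines in parallel and take their product. The first has 5 states tracking the count of `0`s, saturating at 4; the second has 6 states tracking whether the input so far still matches the prefix `1110`. A product state is a pair (one from each), accepting exactly when both do.
With 13 states:
          0    1  
>  s0     s1   s2 
   s1     s3   s1 
   s2     s1   s4 
   s3     s5   s3 
   s4     s1   s6 
   s5     s7   s5 
   s6     s8   s9 
   s7     s7   s7 
   s8    s10   s8 
   s9     s1   s9 
   s10   s11  s10 
 * s11   s12  s11 
   s12   s12  s12 
(> = start, * = accepting)

start=s0; accept=s11; s0-0>s1; s0-1>s2; s1-0>s3; s1-1>s1; s2-0>s1; s2-1>s4; s3-0>s5; s3-1>s3; s4-0>s1; s4-1>s6; s5-0>s7; s5-1>s5; s6-0>s8; s6-1>s9; s7-0>s7; s7-1>s7; s8-0>s10; s8-1>s8; s9-0>s1; s9-1>s9; s10-0>s11; s10-1>s10; s11-0>s12; s11-1>s11; s12-0>s12; s12-1>s12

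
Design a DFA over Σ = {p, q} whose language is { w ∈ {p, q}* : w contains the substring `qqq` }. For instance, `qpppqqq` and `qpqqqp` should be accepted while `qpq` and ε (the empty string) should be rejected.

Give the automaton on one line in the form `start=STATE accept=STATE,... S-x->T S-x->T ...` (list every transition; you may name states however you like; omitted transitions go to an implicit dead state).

Track how much of `qqq` has been matched so far: state S0 is no progress, S3 is the absorbing accept state reached once `qqq` has occurred. Intermediate states record partial matches; on a mismatch, fall back to the longest reusable overlap.
4 states suffice.
        p   q  
>  S0   S0  S1 
   S1   S0  S2 
   S2   S0  S3 
 * S3   S3  S3 
(> = start, * = accepting)

start=S0 accept=S3 S0-p->S0 S0-q->S1 S1-p->S0 S1-q->S2 S2-p->S0 S2-q->S3 S3-p->S3 S3-q->S3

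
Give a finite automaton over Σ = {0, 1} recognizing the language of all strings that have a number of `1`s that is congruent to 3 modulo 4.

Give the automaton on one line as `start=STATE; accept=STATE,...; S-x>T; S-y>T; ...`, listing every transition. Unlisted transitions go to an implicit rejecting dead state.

Keep the running count of `1`s modulo 4: each `1` advances along the cycle A → B → C → D → A while other symbols loop. Accept at D.
       0  1 
>  A   A  B 
   B   B  C 
   C   C  D 
 * D   D  A 
(> = start, * = accepting)

start=A; accept=D; A-0>A; A-1>B; B-0>B; B-1>C; C-0>C; C-1>D; D-0>D; D-1>A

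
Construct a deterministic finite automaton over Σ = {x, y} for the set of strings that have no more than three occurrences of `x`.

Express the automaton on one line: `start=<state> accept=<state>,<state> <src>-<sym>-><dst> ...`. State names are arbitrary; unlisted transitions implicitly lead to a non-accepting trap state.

start=q0 accept=q0,q1,q2,q3 q0-x->q1 q0-y->q0 q1-x->q2 q1-y->q1 q2-x->q3 q2-y->q2 q3-x->q4 q3-y->q3 q4-x->q4 q4-y->q4

Only the number of `x`s matters, and only up to 4. Make a chain q0 → q1 → q2 → q3 → q4 advanced by each `x` (with q4 absorbing); every other symbol self-loops. The accepting set is {q0, q1, q2, q3}.
5 states suffice.
        x   y  
>* q0   q1  q0 
 * q1   q2  q1 
 * q2   q3  q2 
 * q3   q4  q3 
   q4   q4  q4 
(> = start, * = accepting)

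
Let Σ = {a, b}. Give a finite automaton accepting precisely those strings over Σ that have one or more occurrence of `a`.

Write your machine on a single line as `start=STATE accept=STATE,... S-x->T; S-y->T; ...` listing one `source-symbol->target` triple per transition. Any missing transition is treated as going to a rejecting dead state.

Count `a`s, saturating at 2: state s0 means no `a` yet, s1 means one `a` seen, s2 means more than one. Each `a` increments (capped at s2); other symbols loop. Accept from {s1, s2}.
        a   b  
>  s0   s1  s0 
 * s1   s2  s1 
 * s2   s2  s2 
(> = start, * = accepting)

start=s0; accept=s1,s2; s0-a->s1; s0-b->s0; s1-a->s2; s1-b->s1; s2-a->s2; s2-b->s2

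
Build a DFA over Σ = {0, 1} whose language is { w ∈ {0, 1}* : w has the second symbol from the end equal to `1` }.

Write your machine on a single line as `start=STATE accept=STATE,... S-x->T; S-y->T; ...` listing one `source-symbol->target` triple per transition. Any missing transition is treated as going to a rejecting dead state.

start=q0; accept=q5,q6; q0-0->q1; q0-1->q2; q1-0->q3; q1-1->q4; q2-0->q5; q2-1->q6; q3-0->q3; q3-1->q4; q4-0->q5; q4-1->q6; q5-0->q3; q5-1->q4; q6-0->q5; q6-1->q6

A DFA must remember the last 2 symbols (since which symbol is second-to-last isn't known until the input ends). Use one state per possible window of the last ≤2 symbols; accept from those whose window starts with `1`.
A 7-state machine:
        0   1  
>  q0   q1  q2 
   q1   q3  q4 
   q2   q5  q6 
   q3   q3  q4 
   q4   q5  q6 
 * q5   q3  q4 
 * q6   q5  q6 
(> = start, * = accepting)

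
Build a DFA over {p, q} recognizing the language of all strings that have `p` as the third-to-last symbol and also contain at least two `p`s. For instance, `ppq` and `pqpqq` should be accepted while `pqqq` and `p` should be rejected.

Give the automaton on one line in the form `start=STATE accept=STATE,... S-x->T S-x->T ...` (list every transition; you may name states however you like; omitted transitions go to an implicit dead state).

start=A accept=E,F,G,I A-p->B A-q->A B-p->C B-q->D C-p->E C-q->F D-p->G D-q->H E-p->E E-q->F F-p->G F-q->I G-p->C G-q->J H-p->K H-q->H I-p->K I-q->H J-p->G J-q->I K-p->C K-q->J

Handle the two conditions separately and then intersect. One (15 states) tracks the last 3 symbols read; the other (4 states) tracks the count of `p`s, saturating at 3. Each combined state is a pair, one component from each; accept when both components accept. Minimizing collapses redundant product states.
With 11 states:
       p  q 
>  A   B  A 
   B   C  D 
   C   E  F 
   D   G  H 
 * E   E  F 
 * F   G  I 
 * G   C  J 
   H   K  H 
 * I   K  H 
   J   G  I 
   K   C  J 
(> = start, * = accepting)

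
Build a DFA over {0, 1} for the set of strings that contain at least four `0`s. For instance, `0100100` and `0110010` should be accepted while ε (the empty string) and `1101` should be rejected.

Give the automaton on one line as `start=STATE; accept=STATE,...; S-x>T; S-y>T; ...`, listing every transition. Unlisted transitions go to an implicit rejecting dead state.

start=q0; accept=q4,q5; q0-0>q1; q0-1>q0; q1-0>q2; q1-1>q1; q2-0>q3; q2-1>q2; q3-0>q4; q3-1>q3; q4-0>q5; q4-1>q4; q5-0>q5; q5-1>q5

Count `0`s, saturating at 5: states q0 through q4 mean 0 through 4 `0`s seen; q5 means more than 4. Each `0` increments (capped at q5); other symbols loop. Accept from {q4, q5}.
A 6-state machine:
        0   1  
>  q0   q1  q0 
   q1   q2  q1 
   q2   q3  q2 
   q3   q4  q3 
 * q4   q5  q4 
 * q5   q5  q5 
(> = start, * = accepting)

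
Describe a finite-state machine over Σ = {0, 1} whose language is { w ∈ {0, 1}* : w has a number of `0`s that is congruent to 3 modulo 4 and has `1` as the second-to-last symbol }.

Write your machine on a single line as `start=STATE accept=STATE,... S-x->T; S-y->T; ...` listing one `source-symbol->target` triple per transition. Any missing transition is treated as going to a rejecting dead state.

Run two small machines in parallel and take their product. The first has 4 states tracking the count of `0`s modulo 4; the second has 7 states tracking the last 2 symbols read. A product state is a pair (one from each), accepting exactly when both do. Equivalent product states are then merged.
8 states suffice.
        0   1  
>  S0   S1  S0 
   S1   S2  S1 
   S2   S3  S4 
   S3   S0  S5 
   S4   S6  S4 
   S5   S0  S7 
 * S6   S0  S5 
 * S7   S0  S7 
(> = start, * = accepting)

start=S0; accept=S6,S7; S0-0->S1; S0-1->S0; S1-0->S2; S1-1->S1; S2-0->S3; S2-1->S4; S3-0->S0; S3-1->S5; S4-0->S6; S4-1->S4; S5-0->S0; S5-1->S7; S6-0->S0; S6-1->S5; S7-0->S0; S7-1->S7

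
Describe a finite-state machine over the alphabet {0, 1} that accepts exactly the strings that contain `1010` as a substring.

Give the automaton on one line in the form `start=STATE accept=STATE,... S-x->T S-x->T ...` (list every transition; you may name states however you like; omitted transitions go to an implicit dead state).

States q0..q3 record the length of the longest prefix of `1010` that matches the current input suffix. Reaching q4 means `1010` has been seen, and we stay there forever. Accept from q4.
5 states suffice.
        0   1  
>  q0   q0  q1 
   q1   q2  q1 
   q2   q0  q3 
   q3   q4  q1 
 * q4   q4  q4 
(> = start, * = accepting)

start=q0 accept=q4 q0-0->q0 q0-1->q1 q1-0->q2 q1-1->q1 q2-0->q0 q2-1->q3 q3-0->q4 q3-1->q1 q4-0->q4 q4-1->q4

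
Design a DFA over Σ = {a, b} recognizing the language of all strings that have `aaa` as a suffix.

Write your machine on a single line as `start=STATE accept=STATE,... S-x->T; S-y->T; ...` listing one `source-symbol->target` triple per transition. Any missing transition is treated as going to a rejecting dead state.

start=q0; accept=q3; q0-a->q1; q0-b->q0; q1-a->q2; q1-b->q0; q2-a->q3; q2-b->q0; q3-a->q3; q3-b->q0

Remember how much of `aaa` the current input suffix matches. State q0 means no match yet; q1 means the last symbol is `a`; q2 means the last 2 symbols are `aa`; q3 means the last 3 symbols are `aaa`. Only q3 accepts. On a mismatch, fall back to the longest proper suffix that is still a prefix of `aaa`.
        a   b  
>  q0   q1  q0 
   q1   q2  q0 
   q2   q3  q0 
 * q3   q3  q0 
(> = start, * = accepting)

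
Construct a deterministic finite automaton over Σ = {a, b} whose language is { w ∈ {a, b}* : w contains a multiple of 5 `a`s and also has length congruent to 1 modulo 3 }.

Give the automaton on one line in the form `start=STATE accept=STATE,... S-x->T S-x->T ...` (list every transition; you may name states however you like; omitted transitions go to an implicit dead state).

start=S0 accept=S2 S0-a->S1 S0-b->S2 S1-a->S3 S1-b->S4 S2-a->S4 S2-b->S5 S3-a->S6 S3-b->S7 S4-a->S7 S4-b->S8 S5-a->S8 S5-b->S0 S6-a->S9 S6-b->S10 S7-a->S10 S7-b->S11 S8-a->S11 S8-b->S1 S9-a->S5 S9-b->S12 S10-a->S12 S10-b->S13 S11-a->S13 S11-b->S3 S12-a->S0 S12-b->S14 S13-a->S14 S13-b->S6 S14-a->S2 S14-b->S9

Run two small machines in parallel and take their product. The first has 5 states tracking the count of `a`s modulo 5; the second has 3 states tracking the input length modulo 3. A product state is a pair (one from each), accepting exactly when both do.
15 states suffice.
          a    b  
>  S0     S1   S2 
   S1     S3   S4 
 * S2     S4   S5 
   S3     S6   S7 
   S4     S7   S8 
   S5     S8   S0 
   S6     S9  S10 
   S7    S10  S11 
   S8    S11   S1 
   S9     S5  S12 
   S10   S12  S13 
   S11   S13   S3 
   S12    S0  S14 
   S13   S14   S6 
   S14    S2   S9 
(> = start, * = accepting)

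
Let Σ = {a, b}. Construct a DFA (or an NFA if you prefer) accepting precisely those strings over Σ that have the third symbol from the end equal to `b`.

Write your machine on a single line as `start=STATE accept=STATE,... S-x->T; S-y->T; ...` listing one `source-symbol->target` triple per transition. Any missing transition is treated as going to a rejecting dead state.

A DFA must remember the last 3 symbols (since which symbol is third-to-last isn't known until the input ends). Use one state per possible window of the last ≤3 symbols; accept from those whose window starts with `b`.
A 15-state machine:
          a    b  
>  q0     q1   q2 
   q1     q3   q4 
   q2     q5   q6 
   q3     q7   q8 
   q4     q9  q10 
   q5    q11  q12 
   q6    q13  q14 
   q7     q7   q8 
   q8     q9  q10 
   q9    q11  q12 
   q10   q13  q14 
 * q11    q7   q8 
 * q12    q9  q10 
 * q13   q11  q12 
 * q14   q13  q14 
(> = start, * = accepting)

start=q0; accept=q11,q12,q13,q14; q0-a->q1; q0-b->q2; q1-a->q3; q1-b->q4; q2-a->q5; q2-b->q6; q3-a->q7; q3-b->q8; q4-a->q9; q4-b->q10; q5-a->q11; q5-b->q12; q6-a->q13; q6-b->q14; q7-a->q7; q7-b->q8; q8-a->q9; q8-b->q10; q9-a->q11; q9-b->q12; q10-a->q13; q10-b->q14; q11-a->q7; q11-b->q8; q12-a->q9; q12-b->q10; q13-a->q11; q13-b->q12; q14-a->q13; q14-b->q14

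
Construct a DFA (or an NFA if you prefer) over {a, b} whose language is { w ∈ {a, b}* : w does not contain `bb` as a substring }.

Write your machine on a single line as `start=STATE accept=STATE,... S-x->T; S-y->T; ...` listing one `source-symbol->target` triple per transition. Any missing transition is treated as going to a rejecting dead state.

Track partial matches of the forbidden pattern `bb`. State q2 is a dead state reached once `bb` has occurred; every other state accepts. q0 means no part of `bb` is currently matched.
A 3-state machine:
        a   b  
>* q0   q0  q1 
 * q1   q0  q2 
   q2   q2  q2 
(> = start, * = accepting)

start=q0; accept=q0,q1; q0-a->q0; q0-b->q1; q1-a->q0; q1-b->q2; q2-a->q2; q2-b->q2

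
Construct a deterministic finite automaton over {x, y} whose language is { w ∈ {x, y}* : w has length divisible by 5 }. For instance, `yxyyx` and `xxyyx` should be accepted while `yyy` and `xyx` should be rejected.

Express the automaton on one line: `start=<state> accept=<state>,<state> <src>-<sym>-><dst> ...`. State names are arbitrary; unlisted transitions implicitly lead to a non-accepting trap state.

start=q0 accept=q0 q0-x->q1 q0-y->q1 q1-x->q2 q1-y->q2 q2-x->q3 q2-y->q3 q3-x->q4 q3-y->q4 q4-x->q0 q4-y->q0

Only the length mod 5 matters, so use a 5-cycle: from any state, every input symbol moves to the next state, wrapping q4 back to q0. Mark q0 accepting.
        x   y  
>* q0   q1  q1 
   q1   q2  q2 
   q2   q3  q3 
   q3   q4  q4 
   q4   q0  q0 
(> = start, * = accepting)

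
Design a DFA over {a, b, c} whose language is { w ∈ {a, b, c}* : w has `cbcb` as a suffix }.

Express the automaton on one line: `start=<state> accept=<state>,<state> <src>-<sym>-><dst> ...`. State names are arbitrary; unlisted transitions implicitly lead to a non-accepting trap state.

start=q0 accept=q4 q0-a->q0 q0-b->q0 q0-c->q1 q1-a->q0 q1-b->q2 q1-c->q1 q2-a->q0 q2-b->q0 q2-c->q3 q3-a->q0 q3-b->q4 q3-c->q1 q4-a->q0 q4-b->q0 q4-c->q3

Remember how much of `cbcb` the current input suffix matches. State q0 means no match yet; q1 means the last symbol is `c`; q2 means the last 2 symbols are `cb`; q3 means the last 3 symbols are `cbc`; q4 means the last 4 symbols are `cbcb`. Only q4 accepts. On a mismatch, fall back to the longest proper suffix that is still a prefix of `cbcb`.
5 states suffice.
        a   b   c  
>  q0   q0  q0  q1 
   q1   q0  q2  q1 
   q2   q0  q0  q3 
   q3   q0  q4  q1 
 * q4   q0  q0  q3 
(> = start, * = accepting)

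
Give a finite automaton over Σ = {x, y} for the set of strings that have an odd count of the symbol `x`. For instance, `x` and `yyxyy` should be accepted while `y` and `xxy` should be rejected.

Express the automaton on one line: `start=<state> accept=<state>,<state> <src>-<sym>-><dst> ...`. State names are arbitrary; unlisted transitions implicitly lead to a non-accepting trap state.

start=q0 accept=q1 q0-x->q1 q0-y->q0 q1-x->q0 q1-y->q1

Keep the running count of `x`s modulo 2: each `x` advances along the cycle q0 → q1 → q0 while other symbols loop. Accept at q1.
A 2-state machine:
        x   y  
>  q0   q1  q0 
 * q1   q0  q1 
(> = start, * = accepting)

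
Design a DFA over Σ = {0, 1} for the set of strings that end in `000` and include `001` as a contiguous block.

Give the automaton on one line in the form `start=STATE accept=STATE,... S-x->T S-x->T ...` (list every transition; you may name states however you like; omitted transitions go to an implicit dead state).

Handle the two conditions separately and then intersect. One (4 states) tracks how much of the suffix `000` has currently been matched; the other (4 states) tracks whether and how much of `001` has been seen. Each combined state is a pair, one component from each; accept when both components accept. Equivalent product states are then merged.
        0   1  
>  s0   s1  s0 
   s1   s2  s0 
   s2   s2  s3 
   s3   s4  s3 
   s4   s5  s3 
   s5   s6  s3 
 * s6   s6  s3 
(> = start, * = accepting)

start=s0 accept=s6 s0-0->s1 s0-1->s0 s1-0->s2 s1-1->s0 s2-0->s2 s2-1->s3 s3-0->s4 s3-1->s3 s4-0->s5 s4-1->s3 s5-0->s6 s5-1->s3 s6-0->s6 s6-1->s3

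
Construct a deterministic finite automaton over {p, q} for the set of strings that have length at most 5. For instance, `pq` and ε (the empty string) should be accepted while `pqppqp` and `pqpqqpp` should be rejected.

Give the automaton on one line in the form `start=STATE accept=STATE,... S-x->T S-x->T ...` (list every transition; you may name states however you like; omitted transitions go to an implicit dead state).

Count input length up to 6: every symbol moves from S0 toward S6, which means 'more than 5' and absorbs. Accept from {S0, S1, S2, S3, S4, S5}.
With 7 states:
        p   q  
>* S0   S1  S1 
 * S1   S2  S2 
 * S2   S3  S3 
 * S3   S4  S4 
 * S4   S5  S5 
 * S5   S6  S6 
   S6   S6  S6 
(> = start, * = accepting)

start=S0 accept=S0,S1,S2,S3,S4,S5 S0-p->S1 S0-q->S1 S1-p->S2 S1-q->S2 S2-p->S3 S2-q->S3 S3-p->S4 S3-q->S4 S4-p->S5 S4-q->S5 S5-p->S6 S5-q->S6 S6-p->S6 S6-q->S6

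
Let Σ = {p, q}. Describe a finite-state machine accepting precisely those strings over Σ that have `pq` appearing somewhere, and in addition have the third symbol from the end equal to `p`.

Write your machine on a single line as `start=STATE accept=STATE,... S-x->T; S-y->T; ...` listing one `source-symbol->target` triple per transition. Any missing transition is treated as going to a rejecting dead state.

start=A; accept=E,F,G,K; A-p->B; A-q->A; B-p->C; B-q->D; C-p->C; C-q->E; D-p->F; D-q->G; E-p->F; E-q->G; F-p->H; F-q->D; G-p->I; G-q->J; H-p->K; H-q->E; I-p->H; I-q->D; J-p->I; J-q->J; K-p->K; K-q->E

Build one automaton per condition and run them in lockstep. The first has 3 states tracking whether and how much of `pq` has been seen; the second has 15 states tracking the last 3 symbols read. A product state is a pair (one from each), accepting exactly when both do. Minimizing collapses redundant product states.
With 11 states:
       p  q 
>  A   B  A 
   B   C  D 
   C   C  E 
   D   F  G 
 * E   F  G 
 * F   H  D 
 * G   I  J 
   H   K  E 
   I   H  D 
   J   I  J 
 * K   K  E 
(> = start, * = accepting)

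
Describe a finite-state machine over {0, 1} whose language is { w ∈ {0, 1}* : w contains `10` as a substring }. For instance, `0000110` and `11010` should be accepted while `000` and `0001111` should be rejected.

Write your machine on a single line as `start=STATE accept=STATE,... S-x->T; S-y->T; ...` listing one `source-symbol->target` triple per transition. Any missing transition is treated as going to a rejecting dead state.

start=s0; accept=s2; s0-0->s0; s0-1->s1; s1-0->s2; s1-1->s1; s2-0->s2; s2-1->s2

Track how much of `10` has been matched so far: state s0 is no progress, s2 is the absorbing accept state reached once `10` has occurred. Intermediate states record partial matches; on a mismatch, fall back to the longest reusable overlap.
With 3 states:
        0   1  
>  s0   s0  s1 
   s1   s2  s1 
 * s2   s2  s2 
(> = start, * = accepting)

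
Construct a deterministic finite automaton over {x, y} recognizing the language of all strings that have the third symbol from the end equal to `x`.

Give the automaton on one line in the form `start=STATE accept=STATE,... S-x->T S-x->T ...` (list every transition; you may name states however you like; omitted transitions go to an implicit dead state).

start=s0 accept=s7,s8,s9,s10 s0-x->s1 s0-y->s2 s1-x->s3 s1-y->s4 s2-x->s5 s2-y->s6 s3-x->s7 s3-y->s8 s4-x->s9 s4-y->s10 s5-x->s11 s5-y->s12 s6-x->s13 s6-y->s14 s7-x->s7 s7-y->s8 s8-x->s9 s8-y->s10 s9-x->s11 s9-y->s12 s10-x->s13 s10-y->s14 s11-x->s7 s11-y->s8 s12-x->s9 s12-y->s10 s13-x->s11 s13-y->s12 s14-x->s13 s14-y->s14

A DFA must remember the last 3 symbols (since which symbol is third-to-last isn't known until the input ends). Use one state per possible window of the last ≤3 symbols; accept from those whose window starts with `x`.
15 states suffice.
          x    y  
>  s0     s1   s2 
   s1     s3   s4 
   s2     s5   s6 
   s3     s7   s8 
   s4     s9  s10 
   s5    s11  s12 
   s6    s13  s14 
 * s7     s7   s8 
 * s8     s9  s10 
 * s9    s11  s12 
 * s10   s13  s14 
   s11    s7   s8 
   s12    s9  s10 
   s13   s11  s12 
   s14   s13  s14 
(> = start, * = accepting)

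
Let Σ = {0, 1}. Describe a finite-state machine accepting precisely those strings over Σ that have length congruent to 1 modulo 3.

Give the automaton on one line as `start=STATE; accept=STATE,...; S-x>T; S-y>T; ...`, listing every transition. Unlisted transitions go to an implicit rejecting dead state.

Only the length mod 3 matters, so use a 3-cycle: from any state, every input symbol moves to the next state, wrapping s2 back to s0. Mark s1 accepting.
With 3 states:
        0   1  
>  s0   s1  s1 
 * s1   s2  s2 
   s2   s0  s0 
(> = start, * = accepting)

start=s0; accept=s1; s0-0>s1; s0-1>s1; s1-0>s2; s1-1>s2; s2-0>s0; s2-1>s0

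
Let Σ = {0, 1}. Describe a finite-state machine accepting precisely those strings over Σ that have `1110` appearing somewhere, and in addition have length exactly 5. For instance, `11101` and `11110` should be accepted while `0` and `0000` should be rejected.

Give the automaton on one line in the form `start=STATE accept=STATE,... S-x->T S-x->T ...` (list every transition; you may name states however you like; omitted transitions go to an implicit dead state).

start=A accept=K A-0->B A-1->C B-0->D B-1->E C-0->D C-1->F D-0->D D-1->D E-0->D E-1->G F-0->D F-1->H G-0->D G-1->I H-0->J H-1->I I-0->K I-1->D J-0->K J-1->K K-0->D K-1->D

Run two small machines in parallel and take their product. One (5 states) tracks whether and how much of `1110` has been seen; the other (7 states) tracks the input length, saturating at 6. Each combined state is a pair, one component from each; accept when both components accept. Minimizing collapses redundant product states.
With 11 states:
       0  1 
>  A   B  C 
   B   D  E 
   C   D  F 
   D   D  D 
   E   D  G 
   F   D  H 
   G   D  I 
   H   J  I 
   I   K  D 
   J   K  K 
 * K   D  D 
(> = start, * = accepting)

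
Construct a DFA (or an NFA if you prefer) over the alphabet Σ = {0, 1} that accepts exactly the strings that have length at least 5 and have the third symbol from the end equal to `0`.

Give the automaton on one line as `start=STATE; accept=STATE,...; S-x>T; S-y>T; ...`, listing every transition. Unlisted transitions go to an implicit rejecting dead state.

start=q0; accept=q6,q7,q8,q9; q0-0>q1; q0-1>q1; q1-0>q2; q1-1>q2; q2-0>q3; q2-1>q2; q3-0>q4; q3-1>q5; q4-0>q6; q4-1>q7; q5-0>q8; q5-1>q9; q6-0>q6; q6-1>q7; q7-0>q8; q7-1>q9; q8-0>q4; q8-1>q5; q9-0>q3; q9-1>q2

Run two small machines in parallel and take their product. One (7 states) tracks the input length, saturating at 6; the other (15 states) tracks the last 3 symbols read. Each combined state is a pair, one component from each; accept when both components accept. After merging equivalent states the machine shrinks.
A 10-state machine:
        0   1  
>  q0   q1  q1 
   q1   q2  q2 
   q2   q3  q2 
   q3   q4  q5 
   q4   q6  q7 
   q5   q8  q9 
 * q6   q6  q7 
 * q7   q8  q9 
 * q8   q4  q5 
 * q9   q3  q2 
(> = start, * = accepting)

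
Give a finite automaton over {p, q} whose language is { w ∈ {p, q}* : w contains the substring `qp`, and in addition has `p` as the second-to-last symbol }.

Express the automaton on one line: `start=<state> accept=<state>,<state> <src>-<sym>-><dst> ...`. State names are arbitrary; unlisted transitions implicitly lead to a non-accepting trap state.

start=S0 accept=S7,S8 S0-p->S1 S0-q->S2 S1-p->S3 S1-q->S4 S2-p->S5 S2-q->S6 S3-p->S3 S3-q->S4 S4-p->S5 S4-q->S6 S5-p->S7 S5-q->S8 S6-p->S5 S6-q->S6 S7-p->S7 S7-q->S8 S8-p->S5 S8-q->S9 S9-p->S5 S9-q->S9

Build one automaton per condition and run them in lockstep. The first has 3 states tracking whether and how much of `qp` has been seen; the second has 7 states tracking the last 2 symbols read. A product state is a pair (one from each), accepting exactly when both do.
With 10 states:
        p   q  
>  S0   S1  S2 
   S1   S3  S4 
   S2   S5  S6 
   S3   S3  S4 
   S4   S5  S6 
   S5   S7  S8 
   S6   S5  S6 
 * S7   S7  S8 
 * S8   S5  S9 
   S9   S5  S9 
(> = start, * = accepting)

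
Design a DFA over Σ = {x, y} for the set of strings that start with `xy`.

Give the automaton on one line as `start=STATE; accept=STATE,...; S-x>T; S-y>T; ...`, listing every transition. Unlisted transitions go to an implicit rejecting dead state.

Walk along `xy` while the input agrees: from q0 take `x` to q1, and so on. Any deviation drops to the rejecting sink q3. Once q2 is reached the prefix is confirmed and every continuation is accepted.
4 states suffice.
        x   y  
>  q0   q1  q3 
   q1   q3  q2 
 * q2   q2  q2 
   q3   q3  q3 
(> = start, * = accepting)

start=q0; accept=q2; q0-x>q1; q0-y>q3; q1-x>q3; q1-y>q2; q2-x>q2; q2-y>q2; q3-x>q3; q3-y>q3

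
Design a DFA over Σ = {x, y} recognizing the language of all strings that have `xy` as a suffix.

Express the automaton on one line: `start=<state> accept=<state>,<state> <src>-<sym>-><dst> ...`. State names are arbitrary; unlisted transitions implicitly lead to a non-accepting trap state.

start=s0 accept=s2 s0-x->s1 s0-y->s0 s1-x->s1 s1-y->s2 s2-x->s1 s2-y->s0

Remember how much of `xy` the current input suffix matches. State s0 means no match yet; s1 means the last symbol is `x`; s2 means the last 2 symbols are `xy`. Only s2 accepts. On a mismatch, fall back to the longest proper suffix that is still a prefix of `xy`.
With 3 states:
        x   y  
>  s0   s1  s0 
   s1   s1  s2 
 * s2   s1  s0 
(> = start, * = accepting)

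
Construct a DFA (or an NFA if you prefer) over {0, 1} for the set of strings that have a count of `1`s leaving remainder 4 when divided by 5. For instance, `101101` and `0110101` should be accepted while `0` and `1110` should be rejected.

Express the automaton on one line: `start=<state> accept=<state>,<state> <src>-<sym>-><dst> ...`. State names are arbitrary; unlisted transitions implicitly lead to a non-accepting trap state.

start=A accept=E A-0->A A-1->B B-0->B B-1->C C-0->C C-1->D D-0->D D-1->E E-0->E E-1->A

Keep the running count of `1`s modulo 5: each `1` advances along the cycle A → B → C → D → E → A while other symbols loop. Accept at E.
5 states suffice.
       0  1 
>  A   A  B 
   B   B  C 
   C   C  D 
   D   D  E 
 * E   E  A 
(> = start, * = accepting)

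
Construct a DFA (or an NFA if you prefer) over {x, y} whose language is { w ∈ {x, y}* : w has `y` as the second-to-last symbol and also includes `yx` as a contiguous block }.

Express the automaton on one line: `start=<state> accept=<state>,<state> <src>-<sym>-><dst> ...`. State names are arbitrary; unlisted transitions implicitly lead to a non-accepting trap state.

Handle the two conditions separately and then intersect. The first has 7 states tracking the last 2 symbols read; the second has 3 states tracking whether and how much of `yx` has been seen. A product state is a pair (one from each), accepting exactly when both do. Minimizing collapses redundant product states.
With 6 states:
        x   y  
>  s0   s0  s1 
   s1   s2  s1 
 * s2   s3  s4 
   s3   s3  s4 
   s4   s2  s5 
 * s5   s2  s5 
(> = start, * = accepting)

start=s0 accept=s2,s5 s0-x->s0 s0-y->s1 s1-x->s2 s1-y->s1 s2-x->s3 s2-y->s4 s3-x->s3 s3-y->s4 s4-x->s2 s4-y->s5 s5-x->s2 s5-y->s5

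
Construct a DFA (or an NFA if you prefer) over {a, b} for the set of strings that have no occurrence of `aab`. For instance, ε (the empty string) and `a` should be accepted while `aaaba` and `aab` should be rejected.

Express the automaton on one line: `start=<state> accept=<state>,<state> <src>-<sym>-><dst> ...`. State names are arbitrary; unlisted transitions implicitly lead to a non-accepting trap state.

Track partial matches of the forbidden pattern `aab`. State q3 is a dead state reached once `aab` has occurred; every other state accepts. q0 means no part of `aab` is currently matched.
4 states suffice.
        a   b  
>* q0   q1  q0 
 * q1   q2  q0 
 * q2   q2  q3 
   q3   q3  q3 
(> = start, * = accepting)

start=q0 accept=q0,q1,q2 q0-a->q1 q0-b->q0 q1-a->q2 q1-b->q0 q2-a->q2 q2-b->q3 q3-a->q3 q3-b->q3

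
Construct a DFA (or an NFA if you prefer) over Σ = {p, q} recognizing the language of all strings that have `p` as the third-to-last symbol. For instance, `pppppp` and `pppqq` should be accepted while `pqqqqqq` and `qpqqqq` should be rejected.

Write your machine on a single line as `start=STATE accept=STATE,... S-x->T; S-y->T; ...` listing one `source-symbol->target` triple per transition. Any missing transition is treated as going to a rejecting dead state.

start=S0; accept=S7,S8,S9,S10; S0-p->S1; S0-q->S2; S1-p->S3; S1-q->S4; S2-p->S5; S2-q->S6; S3-p->S7; S3-q->S8; S4-p->S9; S4-q->S10; S5-p->S11; S5-q->S12; S6-p->S13; S6-q->S14; S7-p->S7; S7-q->S8; S8-p->S9; S8-q->S10; S9-p->S11; S9-q->S12; S10-p->S13; S10-q->S14; S11-p->S7; S11-q->S8; S12-p->S9; S12-q->S10; S13-p->S11; S13-q->S12; S14-p->S13; S14-q->S14

Because acceptance depends on a position counted from the end, the machine has to buffer the most recent 3 symbols. Make each state the string of the last up-to-3 symbols read; on input `x` shift the window left and append `x`. Accept when the buffered window has length 3 and begins with `p`.
15 states suffice.
          p    q  
>  S0     S1   S2 
   S1     S3   S4 
   S2     S5   S6 
   S3     S7   S8 
   S4     S9  S10 
   S5    S11  S12 
   S6    S13  S14 
 * S7     S7   S8 
 * S8     S9  S10 
 * S9    S11  S12 
 * S10   S13  S14 
   S11    S7   S8 
   S12    S9  S10 
   S13   S11  S12 
   S14   S13  S14 
(> = start, * = accepting)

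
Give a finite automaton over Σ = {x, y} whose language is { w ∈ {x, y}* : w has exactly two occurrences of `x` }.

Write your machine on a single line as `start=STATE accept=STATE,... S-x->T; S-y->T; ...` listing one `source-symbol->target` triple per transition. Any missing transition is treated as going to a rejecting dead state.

Count `x`s, saturating at 3: states q0 through q2 mean 0 through 2 `x`s seen; q3 means more than 2. Each `x` increments (capped at q3); other symbols loop. Accept from {q2}.
4 states suffice.
        x   y  
>  q0   q1  q0 
   q1   q2  q1 
 * q2   q3  q2 
   q3   q3  q3 
(> = start, * = accepting)

start=q0; accept=q2; q0-x->q1; q0-y->q0; q1-x->q2; q1-y->q1; q2-x->q3; q2-y->q2; q3-x->q3; q3-y->q3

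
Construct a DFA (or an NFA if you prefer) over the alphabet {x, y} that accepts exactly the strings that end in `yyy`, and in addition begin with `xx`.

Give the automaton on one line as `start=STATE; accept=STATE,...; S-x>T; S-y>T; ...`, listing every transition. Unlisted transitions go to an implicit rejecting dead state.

Build one automaton per condition and run them in lockstep. The first has 4 states tracking how much of the suffix `yyy` has currently been matched; the second has 4 states tracking whether the input so far still matches the prefix `xx`. A product state is a pair (one from each), accepting exactly when both do. After merging equivalent states the machine shrinks.
A 7-state machine:
        x   y  
>  q0   q1  q2 
   q1   q3  q2 
   q2   q2  q2 
   q3   q3  q4 
   q4   q3  q5 
   q5   q3  q6 
 * q6   q3  q6 
(> = start, * = accepting)

start=q0; accept=q6; q0-x>q1; q0-y>q2; q1-x>q3; q1-y>q2; q2-x>q2; q2-y>q2; q3-x>q3; q3-y>q4; q4-x>q3; q4-y>q5; q5-x>q3; q5-y>q6; q6-x>q3; q6-y>q6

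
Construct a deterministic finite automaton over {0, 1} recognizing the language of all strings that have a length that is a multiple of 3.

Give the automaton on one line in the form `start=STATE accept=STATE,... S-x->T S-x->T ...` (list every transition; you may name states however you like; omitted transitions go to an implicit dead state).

start=A accept=A A-0->B A-1->B B-0->C B-1->C C-0->A C-1->A

Only the length mod 3 matters, so use a 3-cycle: from any state, every input symbol moves to the next state, wrapping C back to A. Mark A accepting.
With 3 states:
       0  1 
>* A   B  B 
   B   C  C 
   C   A  A 
(> = start, * = accepting)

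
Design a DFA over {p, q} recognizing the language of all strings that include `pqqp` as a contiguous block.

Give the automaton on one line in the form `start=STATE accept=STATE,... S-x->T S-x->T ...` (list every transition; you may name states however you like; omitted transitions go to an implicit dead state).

start=A accept=E A-p->B A-q->A B-p->B B-q->C C-p->B C-q->D D-p->E D-q->A E-p->E E-q->E

Track how much of `pqqp` has been matched so far: state A is no progress, E is the absorbing accept state reached once `pqqp` has occurred. Intermediate states record partial matches; on a mismatch, fall back to the longest reusable overlap.
5 states suffice.
       p  q 
>  A   B  A 
   B   B  C 
   C   B  D 
   D   E  A 
 * E   E  E 
(> = start, * = accepting)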